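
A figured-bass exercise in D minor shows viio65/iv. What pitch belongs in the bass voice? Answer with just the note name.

A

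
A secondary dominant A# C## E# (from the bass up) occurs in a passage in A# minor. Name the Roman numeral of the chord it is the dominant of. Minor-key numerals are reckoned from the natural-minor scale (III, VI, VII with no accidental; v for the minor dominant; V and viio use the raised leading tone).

The chord is a major triad on A#.
A dominant resolves down a perfect fifth: A# → D#. In A# minor, D# is scale degree 4, i.e. iv.

iv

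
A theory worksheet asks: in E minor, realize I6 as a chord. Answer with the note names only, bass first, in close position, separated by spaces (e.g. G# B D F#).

G# B E

Scale degree 1 in E minor is E; here the chord built on it is altered to a major triad. I6 is the major tonic (Picardy third), borrowed from the parallel major.
So the chord is E-G#-B, a major triad.
The figured bass 6 indicates first inversion, placing the third (G#) in the bass: G#-B-E.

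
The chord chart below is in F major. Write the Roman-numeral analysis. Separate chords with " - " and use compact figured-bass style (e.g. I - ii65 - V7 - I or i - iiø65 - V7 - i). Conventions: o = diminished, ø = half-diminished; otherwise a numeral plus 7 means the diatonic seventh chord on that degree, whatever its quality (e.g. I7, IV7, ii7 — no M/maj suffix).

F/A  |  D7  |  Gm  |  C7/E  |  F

F/A: root F is the tonic; major triad there is I6.
D7: chromatic; D is V of ii, so V7/ii.
Gm: minor triad on G = scale degree 2 → ii.
C7/E has root C, degree 5 in F major, so V65.
F has root F, degree 1 in F major, so I.

I6 - V7/ii - ii - V65 - I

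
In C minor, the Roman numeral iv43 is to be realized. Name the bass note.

iv in C minor has root F; the chord is F-Ab-C-Eb.
The figure 43 means second inversion — the fifth is in the bass.

C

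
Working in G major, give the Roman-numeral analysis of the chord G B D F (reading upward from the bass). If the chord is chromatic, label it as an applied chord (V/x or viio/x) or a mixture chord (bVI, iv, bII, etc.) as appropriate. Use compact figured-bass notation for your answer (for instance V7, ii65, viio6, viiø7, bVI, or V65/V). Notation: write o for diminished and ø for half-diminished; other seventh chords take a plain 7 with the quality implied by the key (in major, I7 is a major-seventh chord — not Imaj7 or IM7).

V7/IV

The pitches G-B-D-F form a dominant seventh chord rooted on G.
G is not a diatonic chord root with this quality in G major, but it lies a perfect fifth above C (IV), so the chord functions as an applied dominant of IV.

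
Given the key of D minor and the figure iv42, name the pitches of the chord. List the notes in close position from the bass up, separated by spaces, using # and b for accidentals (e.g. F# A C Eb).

F G Bb D

In D minor, the fourth degree is G, and the diatonic chord built there is a minor seventh chord.
That chord is spelled G-Bb-D-F.
With the 42 figure the chord is in third inversion; from the bass F upward in close position it reads F-G-Bb-D.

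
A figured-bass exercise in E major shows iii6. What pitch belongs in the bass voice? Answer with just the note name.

iii in E major has root G#; the chord is G#-B-D#.
The figure 6 means first inversion — the third is in the bass.

B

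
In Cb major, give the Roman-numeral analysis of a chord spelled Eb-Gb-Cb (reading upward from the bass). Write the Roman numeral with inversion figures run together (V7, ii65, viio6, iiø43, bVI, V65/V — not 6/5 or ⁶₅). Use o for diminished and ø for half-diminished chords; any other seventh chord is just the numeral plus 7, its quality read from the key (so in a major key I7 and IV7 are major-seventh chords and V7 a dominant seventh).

Stacked in thirds the chord is Cb-Eb-Gb: a major triad on Cb.
In Cb major, Cb is the tonic; the diatonic major triad there is I.
With Eb in the bass the chord is in first inversion, so the figured bass is 6.

I6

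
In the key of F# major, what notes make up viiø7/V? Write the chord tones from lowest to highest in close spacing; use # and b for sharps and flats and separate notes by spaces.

B# D# F# A#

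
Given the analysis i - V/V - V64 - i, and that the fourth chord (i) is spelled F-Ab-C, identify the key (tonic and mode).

F minor

i is given as F-Ab-C — a minor triad with root F.
If F is scale degree 1 and the mode makes that degree carry a minor triad, the tonic is F and the mode is minor.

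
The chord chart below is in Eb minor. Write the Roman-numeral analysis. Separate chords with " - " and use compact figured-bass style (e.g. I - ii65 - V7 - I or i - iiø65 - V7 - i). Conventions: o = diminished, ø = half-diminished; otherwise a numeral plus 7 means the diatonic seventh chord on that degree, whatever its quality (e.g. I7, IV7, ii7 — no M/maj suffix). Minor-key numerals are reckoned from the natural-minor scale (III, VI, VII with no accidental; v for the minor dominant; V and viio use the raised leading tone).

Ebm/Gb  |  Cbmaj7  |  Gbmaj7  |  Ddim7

i6 - VI7 - III7 - viio7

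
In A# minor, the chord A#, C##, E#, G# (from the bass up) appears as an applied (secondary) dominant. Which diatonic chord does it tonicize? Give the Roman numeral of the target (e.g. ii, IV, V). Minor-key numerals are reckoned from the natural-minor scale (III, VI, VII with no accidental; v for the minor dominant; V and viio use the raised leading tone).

iv

The chord is a dominant seventh chord on A#.
A dominant resolves down a perfect fifth: A# → D#. In A# minor, D# is scale degree 4, i.e. iv.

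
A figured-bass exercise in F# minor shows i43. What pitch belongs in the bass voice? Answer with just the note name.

C#

i in F# minor has root F#; the chord is F#-A-C#-E.
The figure 43 means second inversion — the fifth is in the bass.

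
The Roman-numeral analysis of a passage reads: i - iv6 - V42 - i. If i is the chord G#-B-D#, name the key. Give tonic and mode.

G# minor

The chord G#m is a minor triad rooted on G#; its label is i.
If G# is scale degree 1 and the mode makes that degree carry a minor triad, the tonic is G# and the mode is minor.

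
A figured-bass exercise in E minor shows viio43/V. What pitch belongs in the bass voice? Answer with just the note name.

The applied chord viio43/V is rooted on A#: A#-C#-E-G.
The figure 43 means second inversion — the fifth is in the bass.

E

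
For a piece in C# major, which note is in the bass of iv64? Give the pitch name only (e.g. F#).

C#

iv in C# major has root F#; the chord is F#-A-C#.
The figure 64 means second inversion — the fifth is in the bass.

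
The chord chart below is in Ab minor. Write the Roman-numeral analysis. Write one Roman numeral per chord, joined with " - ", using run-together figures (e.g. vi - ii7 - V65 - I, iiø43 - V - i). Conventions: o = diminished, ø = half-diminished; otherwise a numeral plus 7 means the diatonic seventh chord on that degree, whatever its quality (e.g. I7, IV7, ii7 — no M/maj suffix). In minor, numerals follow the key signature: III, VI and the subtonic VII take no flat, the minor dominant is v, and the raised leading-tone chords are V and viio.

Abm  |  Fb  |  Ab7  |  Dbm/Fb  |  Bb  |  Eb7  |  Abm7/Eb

Abm: minor triad on Ab = scale degree 1 → i.
Fb has root Fb, degree 6 in Ab minor, so VI.
Ab7 is the secondary dominant of iv (dominant seventh chord on Ab): V7/iv.
Dbm/Fb: minor triad on Db = scale degree 4 → iv6.
Bb: a major triad on Bb, the applied dominant of V → V/V.
Eb7 has root Eb, degree 5 in Ab minor, so V7.
Abm7/Eb: root Ab is the tonic; minor seventh chord there is i43.

i - VI - V7/iv - iv6 - V/V - V7 - i43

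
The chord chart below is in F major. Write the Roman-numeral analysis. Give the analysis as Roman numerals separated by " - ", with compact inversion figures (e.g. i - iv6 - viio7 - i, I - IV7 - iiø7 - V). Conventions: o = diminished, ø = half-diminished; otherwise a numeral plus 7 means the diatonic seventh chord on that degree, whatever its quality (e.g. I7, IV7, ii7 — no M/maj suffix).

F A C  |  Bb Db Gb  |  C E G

I - bII6 - V

F-A-C: major triad on F = scale degree 1 → I.
Bb-Db-Gb: major triad on Gb — chromatic; Gb is the lowered second degree, so this is the Neapolitan sixth, bII6 (third, Bb, in the bass — hence the 6).
C-E-G: root C is the dominant; major triad there is V.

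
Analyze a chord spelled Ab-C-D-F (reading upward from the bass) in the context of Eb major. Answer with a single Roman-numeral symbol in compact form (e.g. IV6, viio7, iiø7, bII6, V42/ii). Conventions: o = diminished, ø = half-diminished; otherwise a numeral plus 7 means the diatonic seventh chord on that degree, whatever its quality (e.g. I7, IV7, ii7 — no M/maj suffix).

viiø43

Stacked in thirds the chord is D-F-Ab-C: a half-diminished seventh chord on D.
D is scale degree 7 in Eb major, and a half-diminished seventh chord on that degree is written viiø7.
With Ab in the bass the chord is in second inversion, so the figured bass is 43.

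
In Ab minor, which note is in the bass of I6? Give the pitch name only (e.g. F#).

I in Ab minor has root Ab; the chord is Ab-C-Eb.
The figure 6 means first inversion — the third is in the bass.

C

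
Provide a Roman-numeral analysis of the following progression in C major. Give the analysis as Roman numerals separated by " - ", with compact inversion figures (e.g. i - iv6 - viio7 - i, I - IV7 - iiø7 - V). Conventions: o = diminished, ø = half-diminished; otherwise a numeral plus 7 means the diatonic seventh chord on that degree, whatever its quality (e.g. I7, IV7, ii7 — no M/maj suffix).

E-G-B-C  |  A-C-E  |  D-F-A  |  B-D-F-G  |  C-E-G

I65 - vi - ii - V65 - I

E-G-B-C has root C, degree 1 in C major, so I65.
A-C-E has root A, degree 6 in C major, so vi.
D-F-A has root D, degree 2 in C major, so ii.
B-D-F-G: dominant seventh chord on G = scale degree 5 → V65.
C-E-G: root C is the tonic; major triad there is I.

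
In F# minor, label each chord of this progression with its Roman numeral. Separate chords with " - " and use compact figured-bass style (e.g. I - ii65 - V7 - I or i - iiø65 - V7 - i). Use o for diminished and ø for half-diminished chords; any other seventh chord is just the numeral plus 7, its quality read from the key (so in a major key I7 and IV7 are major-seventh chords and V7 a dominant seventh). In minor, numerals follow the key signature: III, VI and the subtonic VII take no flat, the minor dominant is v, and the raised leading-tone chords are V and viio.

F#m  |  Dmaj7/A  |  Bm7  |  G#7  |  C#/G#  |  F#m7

i - VI43 - iv7 - V7/V - V64 - i7

F#m has root F#, degree 1 in F# minor, so i.
Dmaj7/A has root D, degree 6 in F# minor, so VI43.
Bm7 has root B, degree 4 in F# minor, so iv7.
G#7 is the secondary dominant of V (dominant seventh chord on G#): V7/V.
C#/G#: root C# is the dominant; major triad there is V64.
F#m7 has root F#, degree 1 in F# minor, so i7.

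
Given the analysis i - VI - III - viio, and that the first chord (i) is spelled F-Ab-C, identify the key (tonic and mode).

i is given as F-Ab-C — a minor triad with root F.
If F is scale degree 1 and the mode makes that degree carry a minor triad, the tonic is F and the mode is minor.

F minor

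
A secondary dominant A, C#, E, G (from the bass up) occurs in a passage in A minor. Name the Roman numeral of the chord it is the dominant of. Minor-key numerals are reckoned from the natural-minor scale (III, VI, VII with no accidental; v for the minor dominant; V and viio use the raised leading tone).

The chord is a dominant seventh chord on A.
A dominant resolves down a perfect fifth: A → D. In A minor, D is scale degree 4, i.e. iv.

iv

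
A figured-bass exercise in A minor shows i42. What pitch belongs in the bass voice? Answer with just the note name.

G

i in A minor has root A; the chord is A-C-E-G.
The figure 42 means third inversion — the seventh is in the bass.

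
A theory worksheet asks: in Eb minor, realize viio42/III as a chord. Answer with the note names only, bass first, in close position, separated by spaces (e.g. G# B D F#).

Ebb F Ab Cb

The slash marks an applied leading-tone chord: viio of III. In Eb minor, III is Gb, so the leading tone to it is F, a half step below.
Building a fully diminished seventh chord on F gives F-Ab-Cb-Ebb.
With the 42 figure the chord is in third inversion; from the bass Ebb upward in close position it reads Ebb-F-Ab-Cb.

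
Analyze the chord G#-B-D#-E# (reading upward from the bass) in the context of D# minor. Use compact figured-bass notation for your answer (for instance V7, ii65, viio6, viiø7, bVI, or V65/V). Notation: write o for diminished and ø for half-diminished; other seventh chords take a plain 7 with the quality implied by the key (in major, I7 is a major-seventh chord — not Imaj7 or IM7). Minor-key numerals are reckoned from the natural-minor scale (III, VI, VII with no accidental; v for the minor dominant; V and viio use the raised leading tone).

iiø65

Stacked in thirds the chord is E#-G#-B-D#: a half-diminished seventh chord on E#.
In D# minor, E# is the supertonic; the diatonic half-diminished seventh chord there is iiø7.
With G# in the bass the chord is in first inversion, so the figured bass is 65.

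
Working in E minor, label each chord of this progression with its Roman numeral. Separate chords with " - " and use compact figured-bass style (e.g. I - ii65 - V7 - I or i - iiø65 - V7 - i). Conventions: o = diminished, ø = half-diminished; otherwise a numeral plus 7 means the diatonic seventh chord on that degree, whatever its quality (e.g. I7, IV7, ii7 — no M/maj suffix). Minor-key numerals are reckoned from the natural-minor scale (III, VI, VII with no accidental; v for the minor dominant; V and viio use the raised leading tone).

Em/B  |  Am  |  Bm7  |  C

i64 - iv - v7 - VI

Em/B: minor triad on E = scale degree 1 → i64.
Am has root A, degree 4 in E minor, so iv.
Bm7: root B is the dominant; minor seventh chord there is v7.
C: major triad on C = scale degree 6 → VI.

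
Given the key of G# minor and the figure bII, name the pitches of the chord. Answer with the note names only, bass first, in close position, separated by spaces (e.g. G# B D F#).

bII is the Neapolitan chord — a major triad on the lowered second degree. In G# minor that root is A.
So the chord is A-C#-E.

A C# E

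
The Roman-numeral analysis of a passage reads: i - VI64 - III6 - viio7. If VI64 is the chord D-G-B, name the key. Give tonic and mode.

VI64 is given as D-G-B — a major triad with root G.
Counting down 5 scale steps from G places the tonic on B; a major triad on degree 6 is diatonic only in minor.

B minor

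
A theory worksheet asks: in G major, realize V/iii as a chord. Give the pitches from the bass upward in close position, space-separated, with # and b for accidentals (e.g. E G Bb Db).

F# A# C#

The slash means an applied dominant: we want the dominant of iii. In G major, iii is B minor, and its dominant is built on F#.
Building a major triad on F# gives F#-A#-C#.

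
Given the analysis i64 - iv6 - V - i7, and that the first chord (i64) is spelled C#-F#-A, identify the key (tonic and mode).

F# minor

The anchor chord is a minor triad on F#, labeled i64.
If F# is scale degree 1 and the mode makes that degree carry a minor triad, the tonic is F# and the mode is minor.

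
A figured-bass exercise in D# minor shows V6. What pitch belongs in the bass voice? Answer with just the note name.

C##

V in D# minor has root A#; the chord is A#-C##-E#.
The figure 6 means first inversion — the third is in the bass.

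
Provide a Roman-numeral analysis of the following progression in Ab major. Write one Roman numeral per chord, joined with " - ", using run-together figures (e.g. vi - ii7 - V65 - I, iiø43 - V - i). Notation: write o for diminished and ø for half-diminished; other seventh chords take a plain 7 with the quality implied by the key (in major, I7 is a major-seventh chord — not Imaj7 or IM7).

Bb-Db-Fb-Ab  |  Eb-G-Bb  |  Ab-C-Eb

iiø7 - V - I

Bb-Db-Fb-Ab: Bb with this quality isn't in the key; it's iiø7, borrowed from the parallel minor.
Eb-G-Bb has root Eb, degree 5 in Ab major, so V.
Ab-C-Eb has root Ab, degree 1 in Ab major, so I.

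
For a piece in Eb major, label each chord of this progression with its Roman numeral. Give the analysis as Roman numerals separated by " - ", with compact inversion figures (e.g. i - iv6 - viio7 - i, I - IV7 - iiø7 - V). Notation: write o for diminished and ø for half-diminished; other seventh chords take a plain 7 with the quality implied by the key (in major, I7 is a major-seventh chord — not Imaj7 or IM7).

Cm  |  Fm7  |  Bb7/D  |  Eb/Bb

Cm has root C, degree 6 in Eb major, so vi.
Fm7 has root F, degree 2 in Eb major, so ii7.
Bb7/D: dominant seventh chord on Bb = scale degree 5 → V65.
Eb/Bb: root Eb is the tonic; major triad there is I64.

vi - ii7 - V65 - I64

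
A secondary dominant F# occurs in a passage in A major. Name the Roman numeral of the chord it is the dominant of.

ii

The chord is a major triad on F#.
A dominant resolves down a perfect fifth: F# → B. In A major, B is scale degree 2, i.e. ii.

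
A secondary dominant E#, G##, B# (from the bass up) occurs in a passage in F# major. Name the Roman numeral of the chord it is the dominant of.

The chord is a major triad on E#.
A dominant resolves down a perfect fifth: E# → A#. In F# major, A# is scale degree 3, i.e. iii.

iii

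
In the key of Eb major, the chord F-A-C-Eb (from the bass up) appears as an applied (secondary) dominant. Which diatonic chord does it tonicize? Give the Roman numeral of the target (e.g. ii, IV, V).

V

The chord is a dominant seventh chord on F.
A dominant resolves down a perfect fifth: F → Bb. In Eb major, Bb is scale degree 5, i.e. V.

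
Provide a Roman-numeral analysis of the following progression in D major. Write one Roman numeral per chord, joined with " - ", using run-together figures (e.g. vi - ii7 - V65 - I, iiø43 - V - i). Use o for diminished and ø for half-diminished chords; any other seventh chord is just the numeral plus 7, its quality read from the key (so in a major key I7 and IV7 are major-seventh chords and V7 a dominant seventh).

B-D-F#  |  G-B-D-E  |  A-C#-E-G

vi - ii65 - V7

B-D-F# has root B, degree 6 in D major, so vi.
G-B-D-E: minor seventh chord on E = scale degree 2 → ii65.
A-C#-E-G has root A, degree 5 in D major, so V7.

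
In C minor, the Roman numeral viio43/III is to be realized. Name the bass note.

The applied chord viio43/III is rooted on D: D-F-Ab-Cb.
The figure 43 means second inversion — the fifth is in the bass.

Ab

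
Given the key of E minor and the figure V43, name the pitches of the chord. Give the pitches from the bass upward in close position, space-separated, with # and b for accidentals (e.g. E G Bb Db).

F# A B D#

In E minor, scale degree 5 is B. The dominant is major (leading tone raised), so V is a dominant seventh chord.
Stacking thirds from B gives B-D#-F#-A.
The figured bass 43 indicates second inversion, placing the fifth (F#) in the bass: F#-A-B-D#.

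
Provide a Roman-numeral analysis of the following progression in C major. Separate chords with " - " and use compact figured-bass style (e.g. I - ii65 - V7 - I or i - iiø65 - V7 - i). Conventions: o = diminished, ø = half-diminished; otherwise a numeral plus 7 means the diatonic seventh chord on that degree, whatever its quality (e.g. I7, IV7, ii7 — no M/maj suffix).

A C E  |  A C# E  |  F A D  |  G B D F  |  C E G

vi - V/ii - ii6 - V7 - I

A-C-E: minor triad on A = scale degree 6 → vi.
A-C#-E: chromatic; A is V of ii, so V/ii.
F-A-D: root D is the supertonic; minor triad there is ii6.
G-B-D-F has root G, degree 5 in C major, so V7.
C-E-G: major triad on C = scale degree 1 → I.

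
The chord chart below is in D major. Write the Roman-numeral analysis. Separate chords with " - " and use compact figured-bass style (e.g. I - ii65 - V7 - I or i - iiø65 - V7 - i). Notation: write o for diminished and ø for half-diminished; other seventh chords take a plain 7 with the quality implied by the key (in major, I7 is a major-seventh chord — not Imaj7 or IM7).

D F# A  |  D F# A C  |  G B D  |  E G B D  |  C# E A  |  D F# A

D-F#-A has root D, degree 1 in D major, so I.
D-F#-A-C: chromatic; D is V of IV, so V7/IV.
G-B-D has root G, degree 4 in D major, so IV.
E-G-B-D has root E, degree 2 in D major, so ii7.
C#-E-A: major triad on A = scale degree 5 → V6.
D-F#-A has root D, degree 1 in D major, so I.

I - V7/IV - IV - ii7 - V6 - I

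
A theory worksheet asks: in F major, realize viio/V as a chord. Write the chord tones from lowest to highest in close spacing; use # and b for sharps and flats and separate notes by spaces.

B D F

viio/V is a secondary leading-tone chord. The target V is C in F major; the applied chord is rooted a semitone below, on B.
Building a diminished triad on B gives B-D-F.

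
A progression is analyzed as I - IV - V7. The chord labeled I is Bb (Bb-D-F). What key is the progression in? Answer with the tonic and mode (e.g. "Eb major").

The anchor chord is a major triad on Bb, labeled I.
If Bb is scale degree 1 and the mode makes that degree carry a major triad, the tonic is Bb and the mode is major.

Bb major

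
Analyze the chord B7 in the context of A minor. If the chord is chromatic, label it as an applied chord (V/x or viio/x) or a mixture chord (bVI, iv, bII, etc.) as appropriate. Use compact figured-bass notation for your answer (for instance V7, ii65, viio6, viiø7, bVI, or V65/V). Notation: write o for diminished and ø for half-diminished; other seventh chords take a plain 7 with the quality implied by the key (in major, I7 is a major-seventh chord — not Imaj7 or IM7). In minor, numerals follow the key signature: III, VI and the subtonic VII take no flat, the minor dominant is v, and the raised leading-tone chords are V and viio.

V7/V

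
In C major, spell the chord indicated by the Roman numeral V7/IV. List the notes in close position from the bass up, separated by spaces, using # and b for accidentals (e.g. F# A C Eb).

C E G Bb

The slash means an applied dominant: we want the dominant of IV. In C major, IV is F major, and its dominant is built on C.
Building a dominant seventh chord on C gives C-E-G-Bb.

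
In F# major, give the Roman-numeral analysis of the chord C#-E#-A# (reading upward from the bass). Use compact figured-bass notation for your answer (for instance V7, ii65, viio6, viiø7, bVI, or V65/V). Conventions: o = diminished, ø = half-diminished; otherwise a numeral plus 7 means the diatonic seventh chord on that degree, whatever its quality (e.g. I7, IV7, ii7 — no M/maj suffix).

The pitches A#-C#-E# form a minor triad rooted on A#.
A# is scale degree 3 in F# major, and a minor triad on that degree is written iii.
With C# in the bass the chord is in first inversion, so the figured bass is 6.

iii6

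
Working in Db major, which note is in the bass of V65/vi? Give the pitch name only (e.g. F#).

The applied chord V65/vi is rooted on F: F-A-C-Eb.
The figure 65 means first inversion — the third is in the bass.

A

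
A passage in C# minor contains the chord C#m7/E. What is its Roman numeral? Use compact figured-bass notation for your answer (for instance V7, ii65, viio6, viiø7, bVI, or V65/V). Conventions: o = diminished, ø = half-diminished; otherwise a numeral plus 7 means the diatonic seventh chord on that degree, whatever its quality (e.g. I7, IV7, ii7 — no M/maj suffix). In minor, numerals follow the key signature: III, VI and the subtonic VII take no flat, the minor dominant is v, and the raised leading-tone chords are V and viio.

i65

Stacked in thirds the chord is C#-E-G#-B: a minor seventh chord on C#.
In C# minor, C# is the tonic; the diatonic minor seventh chord there is i7.
With E in the bass the chord is in first inversion, so the figured bass is 65.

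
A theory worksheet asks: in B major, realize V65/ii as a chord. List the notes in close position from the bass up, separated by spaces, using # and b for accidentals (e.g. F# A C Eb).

V65/ii is a secondary dominant — the dominant seventh of ii. ii in B major is C#, so the applied chord's root is G#, a perfect fifth above.
Building a dominant seventh chord on G# gives G#-B#-D#-F#.
With the 65 figure the chord is in first inversion; from the bass B# upward in close position it reads B#-D#-F#-G#.

B# D# F# G#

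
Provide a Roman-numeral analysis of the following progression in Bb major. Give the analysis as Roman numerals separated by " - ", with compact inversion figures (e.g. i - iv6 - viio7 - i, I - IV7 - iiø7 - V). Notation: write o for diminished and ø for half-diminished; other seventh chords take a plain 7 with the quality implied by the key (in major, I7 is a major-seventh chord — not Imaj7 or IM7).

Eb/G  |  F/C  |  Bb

Eb/G: major triad on Eb = scale degree 4 → IV6.
F/C: root F is the dominant; major triad there is V64.
Bb: root Bb is the tonic; major triad there is I.

IV6 - V64 - I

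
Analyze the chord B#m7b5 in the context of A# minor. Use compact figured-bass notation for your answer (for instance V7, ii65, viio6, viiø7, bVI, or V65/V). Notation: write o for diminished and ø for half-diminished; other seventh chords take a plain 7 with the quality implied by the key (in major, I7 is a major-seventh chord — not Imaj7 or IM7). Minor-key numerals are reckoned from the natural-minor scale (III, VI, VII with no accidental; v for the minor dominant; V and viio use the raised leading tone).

Stacked in thirds the chord is B#-D#-F#-A#: a half-diminished seventh chord on B#.
B# is scale degree 2 in A# minor, and a half-diminished seventh chord on that degree is written iiø7.

iiø7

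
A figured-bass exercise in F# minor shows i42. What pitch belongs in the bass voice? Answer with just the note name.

E

i in F# minor has root F#; the chord is F#-A-C#-E.
The figure 42 means third inversion — the seventh is in the bass.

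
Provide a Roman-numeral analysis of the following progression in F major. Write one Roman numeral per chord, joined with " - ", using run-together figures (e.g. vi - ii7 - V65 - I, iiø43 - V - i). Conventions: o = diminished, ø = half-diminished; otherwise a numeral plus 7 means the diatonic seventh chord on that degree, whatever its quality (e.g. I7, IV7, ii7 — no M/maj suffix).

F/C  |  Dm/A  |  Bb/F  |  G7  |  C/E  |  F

F/C: root F is the tonic; major triad there is I64.
Dm/A: root D is the submediant; minor triad there is vi64.
Bb/F: major triad on Bb = scale degree 4 → IV64.
G7: chromatic; G is V of V, so V7/V.
C/E: root C is the dominant; major triad there is V6.
F: root F is the tonic; major triad there is I.

I64 - vi64 - IV64 - V7/V - V6 - I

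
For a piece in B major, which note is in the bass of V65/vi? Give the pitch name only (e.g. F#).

The applied chord V65/vi is rooted on D#: D#-F##-A#-C#.
The figure 65 means first inversion — the third is in the bass.

F##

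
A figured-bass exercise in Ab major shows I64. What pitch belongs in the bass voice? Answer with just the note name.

Eb

I in Ab major has root Ab; the chord is Ab-C-Eb.
The figure 64 means second inversion — the fifth is in the bass.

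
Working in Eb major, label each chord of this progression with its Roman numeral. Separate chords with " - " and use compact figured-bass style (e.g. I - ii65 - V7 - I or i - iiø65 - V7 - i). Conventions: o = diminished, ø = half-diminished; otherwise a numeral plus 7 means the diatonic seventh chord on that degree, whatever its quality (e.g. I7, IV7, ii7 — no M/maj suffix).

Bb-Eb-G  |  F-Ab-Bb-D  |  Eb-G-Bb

I64 - V43 - I

Bb-Eb-G has root Eb, degree 1 in Eb major, so I64.
F-Ab-Bb-D: dominant seventh chord on Bb = scale degree 5 → V43.
Eb-G-Bb: root Eb is the tonic; major triad there is I.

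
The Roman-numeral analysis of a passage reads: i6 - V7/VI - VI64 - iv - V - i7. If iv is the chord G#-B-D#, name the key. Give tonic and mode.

iv is given as G#-B-D# — a minor triad with root G#.
If G# is scale degree 4 and the mode makes that degree carry a minor triad, the tonic is D# and the mode is minor.

D# minor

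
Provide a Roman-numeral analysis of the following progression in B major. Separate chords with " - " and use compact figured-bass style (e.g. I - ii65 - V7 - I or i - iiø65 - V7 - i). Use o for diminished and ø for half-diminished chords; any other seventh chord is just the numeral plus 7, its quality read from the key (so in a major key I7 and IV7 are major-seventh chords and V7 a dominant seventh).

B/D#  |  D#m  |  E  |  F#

B/D# has root B, degree 1 in B major, so I6.
D#m: root D# is the mediant; minor triad there is iii.
E has root E, degree 4 in B major, so IV.
F#: major triad on F# = scale degree 5 → V.

I6 - iii - IV - V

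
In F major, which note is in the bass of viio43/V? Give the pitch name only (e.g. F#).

F

The applied chord viio43/V is rooted on B: B-D-F-Ab.
The figure 43 means second inversion — the fifth is in the bass.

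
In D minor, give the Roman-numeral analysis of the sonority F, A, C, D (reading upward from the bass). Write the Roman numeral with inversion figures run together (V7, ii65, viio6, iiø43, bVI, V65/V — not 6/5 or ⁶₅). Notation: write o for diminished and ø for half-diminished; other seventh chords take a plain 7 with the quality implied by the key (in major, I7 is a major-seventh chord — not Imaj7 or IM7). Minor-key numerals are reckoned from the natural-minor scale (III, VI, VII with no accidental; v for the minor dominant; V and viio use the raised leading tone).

i65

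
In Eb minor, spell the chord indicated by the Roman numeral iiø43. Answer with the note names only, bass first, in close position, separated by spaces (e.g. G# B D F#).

Cb Eb F Ab

In Eb minor, scale degree 2 is F, and the diatonic chord built there is a half-diminished seventh chord.
Stacking thirds from F gives F-Ab-Cb-Eb.
The figured bass 43 indicates second inversion, placing the fifth (Cb) in the bass: Cb-Eb-F-Ab.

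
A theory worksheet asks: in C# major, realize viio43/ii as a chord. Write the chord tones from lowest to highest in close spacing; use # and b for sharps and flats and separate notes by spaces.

G# B C## E#

The slash marks an applied leading-tone chord: viio of ii. In C# major, ii is D#, so the leading tone to it is C##, a half step below.
Building a fully diminished seventh chord on C## gives C##-E#-G#-B.
With the 43 figure the chord is in second inversion; from the bass G# upward in close position it reads G#-B-C##-E#.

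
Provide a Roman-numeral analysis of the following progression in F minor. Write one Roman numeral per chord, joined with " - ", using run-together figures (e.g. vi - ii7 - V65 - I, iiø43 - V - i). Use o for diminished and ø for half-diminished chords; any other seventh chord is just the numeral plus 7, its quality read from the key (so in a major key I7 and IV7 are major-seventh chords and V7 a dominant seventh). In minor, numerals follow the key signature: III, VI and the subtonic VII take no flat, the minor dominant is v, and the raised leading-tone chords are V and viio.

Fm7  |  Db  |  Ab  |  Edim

i7 - VI - III - viio

Fm7 has root F, degree 1 in F minor, so i7.
Db: major triad on Db = scale degree 6 → VI.
Ab: root Ab is the mediant; major triad there is III.
Edim: diminished triad on E = scale degree 7 → viio.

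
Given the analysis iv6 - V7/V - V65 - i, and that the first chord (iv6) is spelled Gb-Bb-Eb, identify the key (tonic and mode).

The anchor chord is a minor triad on Eb, labeled iv6.
If Eb is scale degree 4 and the mode makes that degree carry a minor triad, the tonic is Bb and the mode is minor.

Bb minor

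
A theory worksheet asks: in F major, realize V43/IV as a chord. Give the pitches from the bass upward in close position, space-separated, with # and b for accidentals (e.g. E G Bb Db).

C Eb F A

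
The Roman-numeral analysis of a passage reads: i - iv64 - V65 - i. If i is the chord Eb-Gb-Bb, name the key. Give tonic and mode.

Eb minor

The anchor chord is a minor triad on Eb, labeled i.
If Eb is scale degree 1 and the mode makes that degree carry a minor triad, the tonic is Eb and the mode is minor.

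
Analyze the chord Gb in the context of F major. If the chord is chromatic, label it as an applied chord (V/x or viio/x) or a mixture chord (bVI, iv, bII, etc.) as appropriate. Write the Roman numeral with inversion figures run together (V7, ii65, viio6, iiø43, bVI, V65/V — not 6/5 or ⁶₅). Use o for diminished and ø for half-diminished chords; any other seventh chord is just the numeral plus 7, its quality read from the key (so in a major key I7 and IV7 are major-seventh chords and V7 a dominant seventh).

bII

Stacked in thirds the chord is Gb-Bb-Db: a major triad on Gb.
Gb is the lowered second degree of F major (diatonic 2 would be G). This is the Neapolitan chord — a major triad on the lowered second degree.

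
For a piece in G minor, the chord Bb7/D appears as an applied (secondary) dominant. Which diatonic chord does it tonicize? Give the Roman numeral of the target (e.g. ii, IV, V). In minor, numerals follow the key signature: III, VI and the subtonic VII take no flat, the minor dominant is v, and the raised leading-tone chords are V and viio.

VI

The chord is a dominant seventh chord on Bb.
A dominant resolves down a perfect fifth: Bb → Eb. In G minor, Eb is scale degree 6, i.e. VI.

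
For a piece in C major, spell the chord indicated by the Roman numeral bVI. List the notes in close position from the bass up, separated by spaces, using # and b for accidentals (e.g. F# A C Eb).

Ab C Eb

Scale degree 6 in C major is A; lowering it a half step gives Ab. bVI is a major triad on the lowered sixth degree, borrowed from the parallel minor.
So the chord is Ab-C-Eb.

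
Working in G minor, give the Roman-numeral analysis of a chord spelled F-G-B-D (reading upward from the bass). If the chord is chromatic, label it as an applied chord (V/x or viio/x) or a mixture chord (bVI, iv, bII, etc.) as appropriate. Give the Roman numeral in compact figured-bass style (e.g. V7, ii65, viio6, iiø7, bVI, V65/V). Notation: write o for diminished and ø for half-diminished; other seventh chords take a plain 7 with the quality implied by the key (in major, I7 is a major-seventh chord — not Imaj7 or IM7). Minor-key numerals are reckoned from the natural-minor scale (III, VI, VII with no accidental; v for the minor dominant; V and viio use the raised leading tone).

V42/iv

Stacked in thirds the chord is G-B-D-F: a dominant seventh chord on G.
G is not a diatonic chord root with this quality in G minor, but it lies a perfect fifth above C (iv), so the chord functions as an applied dominant of iv.
With F in the bass the chord is in third inversion, so the figured bass is 42.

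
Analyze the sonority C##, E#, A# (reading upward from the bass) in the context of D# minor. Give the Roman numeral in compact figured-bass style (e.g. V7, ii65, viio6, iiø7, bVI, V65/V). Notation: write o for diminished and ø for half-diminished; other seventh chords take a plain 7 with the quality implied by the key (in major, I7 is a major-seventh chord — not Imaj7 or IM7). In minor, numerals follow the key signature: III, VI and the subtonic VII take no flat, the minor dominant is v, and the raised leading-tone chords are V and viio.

The pitches A#-C##-E# form a major triad rooted on A#.
In D# minor, A# is the dominant; the diatonic major triad there is V.
With C## in the bass the chord is in first inversion, so the figured bass is 6.

V6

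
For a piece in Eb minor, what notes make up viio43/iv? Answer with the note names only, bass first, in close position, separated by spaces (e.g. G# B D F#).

The slash marks an applied leading-tone chord: viio of iv. In Eb minor, iv is Ab, so the leading tone to it is G, a half step below.
Building a fully diminished seventh chord on G gives G-Bb-Db-Fb.
With the 43 figure the chord is in second inversion; from the bass Db upward in close position it reads Db-Fb-G-Bb.

Db Fb G Bb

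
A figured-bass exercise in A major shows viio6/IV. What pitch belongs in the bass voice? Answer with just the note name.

The applied chord viio6/IV is rooted on C#: C#-E-G.
The figure 6 means first inversion — the third is in the bass.

E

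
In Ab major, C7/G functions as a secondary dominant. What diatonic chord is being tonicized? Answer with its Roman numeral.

The chord is a dominant seventh chord on C.
A dominant resolves down a perfect fifth: C → F. In Ab major, F is scale degree 6, i.e. vi.

vi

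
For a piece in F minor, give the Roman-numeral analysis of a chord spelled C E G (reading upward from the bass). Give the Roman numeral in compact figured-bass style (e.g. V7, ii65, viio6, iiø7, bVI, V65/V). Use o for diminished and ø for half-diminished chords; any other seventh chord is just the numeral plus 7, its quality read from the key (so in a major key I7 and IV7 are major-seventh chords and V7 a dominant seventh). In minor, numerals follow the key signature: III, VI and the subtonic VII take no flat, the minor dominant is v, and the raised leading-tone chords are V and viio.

V

The pitches C-E-G form a major triad rooted on C.
In F minor, C is the dominant; the diatonic major triad there is V.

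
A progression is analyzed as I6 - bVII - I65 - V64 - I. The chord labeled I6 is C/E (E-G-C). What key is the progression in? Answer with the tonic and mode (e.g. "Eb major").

C major

I6 is given as E-G-C — a major triad with root C.
If C is scale degree 1 and the mode makes that degree carry a major triad, the tonic is C and the mode is major.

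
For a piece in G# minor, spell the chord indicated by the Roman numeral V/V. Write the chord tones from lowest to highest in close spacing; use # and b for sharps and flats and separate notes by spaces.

A# C## E#

The slash means an applied dominant: we want the dominant of V. In G# minor, V is D# major, and its dominant is built on A#.
Building a major triad on A# gives A#-C##-E#.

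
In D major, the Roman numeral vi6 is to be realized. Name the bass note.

vi in D major has root B; the chord is B-D-F#.
The figure 6 means first inversion — the third is in the bass.

D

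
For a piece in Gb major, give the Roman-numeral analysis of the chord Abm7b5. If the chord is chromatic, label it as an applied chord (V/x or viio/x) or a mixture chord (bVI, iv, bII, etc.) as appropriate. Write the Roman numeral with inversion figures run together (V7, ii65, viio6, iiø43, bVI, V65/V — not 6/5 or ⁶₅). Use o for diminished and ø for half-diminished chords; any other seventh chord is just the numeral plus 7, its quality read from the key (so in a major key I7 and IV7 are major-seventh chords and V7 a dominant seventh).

iiø7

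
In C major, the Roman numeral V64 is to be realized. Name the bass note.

D

V in C major has root G; the chord is G-B-D.
The figure 64 means second inversion — the fifth is in the bass.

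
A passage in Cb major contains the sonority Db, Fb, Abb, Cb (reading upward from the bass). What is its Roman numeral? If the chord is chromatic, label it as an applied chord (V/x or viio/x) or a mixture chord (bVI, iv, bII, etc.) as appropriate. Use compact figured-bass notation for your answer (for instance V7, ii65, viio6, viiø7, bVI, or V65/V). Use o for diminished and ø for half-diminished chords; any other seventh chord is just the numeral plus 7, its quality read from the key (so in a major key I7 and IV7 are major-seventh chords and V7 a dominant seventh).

iiø7

Stacked in thirds the chord is Db-Fb-Abb-Cb: a half-diminished seventh chord on Db.
Db is the second degree of Cb major. This is the half-diminished supertonic seventh, borrowed from the parallel minor.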